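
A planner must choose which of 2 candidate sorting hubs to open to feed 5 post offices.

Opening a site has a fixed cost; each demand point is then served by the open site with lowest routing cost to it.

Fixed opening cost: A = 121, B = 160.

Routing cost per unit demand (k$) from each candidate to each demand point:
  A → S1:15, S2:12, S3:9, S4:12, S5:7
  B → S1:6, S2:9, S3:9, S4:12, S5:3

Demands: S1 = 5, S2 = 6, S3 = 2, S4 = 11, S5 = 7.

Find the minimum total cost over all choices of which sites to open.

Open {B}: assign each demand point to its cheapest open site.
  S1→B 5×6=30, S2→B 6×9=54, S3→B 2×9=18, S4→B 11×12=132, S5→B 7×3=21
  routing cost 255, fixed 160 → total 415.
Compare {A}: routing cost 346 + fixed 121 = 467.
Compare {A, B}: routing cost 255 + fixed 281 = 536.

415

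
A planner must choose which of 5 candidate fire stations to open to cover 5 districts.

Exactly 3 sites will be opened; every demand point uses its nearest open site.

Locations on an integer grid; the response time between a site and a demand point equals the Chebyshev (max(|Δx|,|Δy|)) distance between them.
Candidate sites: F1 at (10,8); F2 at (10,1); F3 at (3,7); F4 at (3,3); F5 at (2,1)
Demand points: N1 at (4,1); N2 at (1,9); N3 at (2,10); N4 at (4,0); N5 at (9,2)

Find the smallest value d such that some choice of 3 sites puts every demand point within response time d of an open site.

Open {F2, F3, F4}.
  Farthest demand point is N3 at response time 3 (to F3); all others are ≤ 3.
With {F2, F3, F5} the worst case is 3.
With {F1, F2, F3} the worst case is 6.
No size-3 selection achieves below 3.

3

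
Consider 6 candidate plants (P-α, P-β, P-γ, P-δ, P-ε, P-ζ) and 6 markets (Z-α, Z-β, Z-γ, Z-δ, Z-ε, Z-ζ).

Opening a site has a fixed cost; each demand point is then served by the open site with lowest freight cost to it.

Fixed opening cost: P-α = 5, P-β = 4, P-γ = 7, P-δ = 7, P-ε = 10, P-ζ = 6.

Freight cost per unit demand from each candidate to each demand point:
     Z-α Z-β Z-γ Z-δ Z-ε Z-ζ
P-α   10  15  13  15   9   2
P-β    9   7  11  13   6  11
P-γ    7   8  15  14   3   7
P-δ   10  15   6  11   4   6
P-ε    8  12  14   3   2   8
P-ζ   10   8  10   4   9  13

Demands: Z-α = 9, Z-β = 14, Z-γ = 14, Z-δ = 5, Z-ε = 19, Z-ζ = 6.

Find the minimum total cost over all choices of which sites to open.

343

Open {P-α, P-β, P-γ, P-δ, P-ε}: assign each demand point to its cheapest open site.
  Z-α→P-γ 9×7=63, Z-β→P-β 14×7=98, Z-γ→P-δ 14×6=84, Z-δ→P-ε 5×3=15, Z-ε→P-ε 19×2=38, Z-ζ→P-α 6×2=12
  freight cost 310, fixed 33 → total 343.
Compare {P-α, P-β, P-δ, P-ε}: freight cost 319 + fixed 26 = 345.
Compare {P-α, P-β, P-γ, P-δ, P-ε, P-ζ}: freight cost 310 + fixed 39 = 349.
Compare {P-α, P-β, P-δ, P-ε, P-ζ}: freight cost 319 + fixed 32 = 351.
All other subsets cost ≥ 345. Minimum total cost: 343.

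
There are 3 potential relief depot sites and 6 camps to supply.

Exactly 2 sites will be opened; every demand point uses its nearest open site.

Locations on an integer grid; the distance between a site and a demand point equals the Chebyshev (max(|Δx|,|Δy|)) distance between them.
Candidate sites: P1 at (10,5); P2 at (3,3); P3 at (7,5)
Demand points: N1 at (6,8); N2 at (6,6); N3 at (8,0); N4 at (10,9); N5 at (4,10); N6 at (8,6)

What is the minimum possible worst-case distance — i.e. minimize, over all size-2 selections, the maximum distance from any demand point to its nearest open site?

Open {P1, P3}.
  Farthest demand point is N3 at distance 5 (to P1); all others are ≤ 5.
With {P2, P3} the worst case is 5.
With {P1, P2} the worst case is 6.
No size-2 selection achieves below 5.

5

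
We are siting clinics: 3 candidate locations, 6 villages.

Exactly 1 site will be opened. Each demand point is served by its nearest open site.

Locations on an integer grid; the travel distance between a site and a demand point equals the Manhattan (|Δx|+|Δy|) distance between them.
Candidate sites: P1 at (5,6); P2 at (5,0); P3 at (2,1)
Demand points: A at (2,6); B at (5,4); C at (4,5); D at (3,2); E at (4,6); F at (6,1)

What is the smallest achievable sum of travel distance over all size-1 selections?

20

Open {P1}.
  A→P1 3, B→P1 2, C→P1 2, D→P1 6, E→P1 1, F→P1 6  ⇒ total 20.
Compare {P3}: total 30.
Compare {P2}: total 32.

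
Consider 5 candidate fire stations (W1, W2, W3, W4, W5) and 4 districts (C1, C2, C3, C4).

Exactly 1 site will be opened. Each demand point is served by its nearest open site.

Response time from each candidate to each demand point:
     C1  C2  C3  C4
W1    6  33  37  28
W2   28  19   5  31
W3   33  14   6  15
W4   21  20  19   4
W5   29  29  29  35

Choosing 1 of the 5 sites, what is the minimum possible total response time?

64

Open {W4}.
  C1→W4 21, C2→W4 20, C3→W4 19, C4→W4 4  ⇒ total 64.
Compare {W3}: total 68.
Compare {W2}: total 83.
No size-1 selection does better; minimum is 64.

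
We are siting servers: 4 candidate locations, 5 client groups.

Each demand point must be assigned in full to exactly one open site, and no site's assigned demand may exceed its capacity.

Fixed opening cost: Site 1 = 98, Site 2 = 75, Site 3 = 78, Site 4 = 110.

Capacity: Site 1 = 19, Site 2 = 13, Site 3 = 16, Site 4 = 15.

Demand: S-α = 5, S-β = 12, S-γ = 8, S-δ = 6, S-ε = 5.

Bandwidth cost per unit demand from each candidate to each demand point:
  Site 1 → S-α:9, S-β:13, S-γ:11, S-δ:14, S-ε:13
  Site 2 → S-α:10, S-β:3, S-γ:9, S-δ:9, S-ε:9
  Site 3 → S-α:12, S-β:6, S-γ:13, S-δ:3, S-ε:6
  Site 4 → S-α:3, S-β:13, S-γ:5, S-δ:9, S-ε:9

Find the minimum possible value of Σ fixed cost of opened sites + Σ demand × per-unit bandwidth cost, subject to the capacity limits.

Open {Site 2, Site 3, Site 4}; cheapest assignment that respects the capacities:
  Site 2 (cap 13, load 12): S-β — cost 12×3 = 36
  Site 3 (cap 16, load 11): S-δ, S-ε — cost 6×3 + 5×6 = 48
  Site 4 (cap 15, load 13): S-α, S-γ — cost 5×3 + 8×5 = 55
  Shipping 139, fixed 263 → total 402.
  Any other capacity-feasible assignment to {Site 2, Site 3, Site 4} ships for at least 139.
Compare {Site 1, Site 2, Site 3}: its best feasible assignment gives total 468.
Compare {Site 1, Site 2, Site 3, Site 4}: its best feasible assignment gives total 500.
Every other set of open sites that can feasibly serve all demand totals ≥ 468 even under its best assignment. Minimum: 402.

402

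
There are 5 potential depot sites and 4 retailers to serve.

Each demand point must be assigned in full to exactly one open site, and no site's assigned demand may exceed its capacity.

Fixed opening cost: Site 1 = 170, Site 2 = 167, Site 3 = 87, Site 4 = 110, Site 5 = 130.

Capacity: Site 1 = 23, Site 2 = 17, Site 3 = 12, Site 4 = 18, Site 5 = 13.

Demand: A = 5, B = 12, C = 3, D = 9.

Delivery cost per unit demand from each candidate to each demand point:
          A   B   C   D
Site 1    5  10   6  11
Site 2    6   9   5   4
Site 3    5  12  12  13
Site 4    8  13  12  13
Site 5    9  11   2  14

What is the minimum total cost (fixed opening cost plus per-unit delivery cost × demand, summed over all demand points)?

Open {Site 2, Site 3}; cheapest assignment that respects the capacities:
  Site 2 (cap 17, load 17): A, C, D — cost 5×6 + 3×5 + 9×4 = 81
  Site 3 (cap 12, load 12): B — cost 12×12 = 144
  Shipping 225, fixed 254 → total 479.
  Any other capacity-feasible assignment to {Site 2, Site 3} ships for at least 225.
Compare {Site 2, Site 5}: its best feasible assignment gives total 510.
Compare {Site 2, Site 4}: its best feasible assignment gives total 514.
Every other set of open sites that can feasibly serve all demand totals ≥ 510 even under its best assignment. Minimum: 479.

479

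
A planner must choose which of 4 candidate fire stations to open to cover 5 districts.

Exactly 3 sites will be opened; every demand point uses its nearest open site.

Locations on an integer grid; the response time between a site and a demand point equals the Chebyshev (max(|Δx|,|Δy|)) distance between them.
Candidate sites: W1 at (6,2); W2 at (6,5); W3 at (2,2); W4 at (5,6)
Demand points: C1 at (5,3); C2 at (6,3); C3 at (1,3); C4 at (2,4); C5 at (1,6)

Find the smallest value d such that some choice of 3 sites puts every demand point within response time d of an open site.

Open {W1, W2, W3}.
  Farthest demand point is C5 at response time 4 (to W3); all others are ≤ 4.
With {W1, W2, W4} the worst case is 4.
With {W1, W3, W4} the worst case is 4.
No size-3 selection achieves below 4.

4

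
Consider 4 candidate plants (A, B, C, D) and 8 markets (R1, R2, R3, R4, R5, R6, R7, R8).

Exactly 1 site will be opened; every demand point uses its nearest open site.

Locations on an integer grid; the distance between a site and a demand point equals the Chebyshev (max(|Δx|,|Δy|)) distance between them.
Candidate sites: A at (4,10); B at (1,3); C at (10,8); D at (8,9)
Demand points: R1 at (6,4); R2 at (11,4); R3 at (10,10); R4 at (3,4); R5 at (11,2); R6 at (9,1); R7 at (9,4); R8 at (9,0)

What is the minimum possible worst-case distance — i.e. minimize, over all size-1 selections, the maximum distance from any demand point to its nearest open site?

8

Open {C}.
  Farthest demand point is R8 at distance 8 (to C); all others are ≤ 8.
With {D} the worst case is 9.
With {A} the worst case is 10.
No size-1 selection achieves below 8.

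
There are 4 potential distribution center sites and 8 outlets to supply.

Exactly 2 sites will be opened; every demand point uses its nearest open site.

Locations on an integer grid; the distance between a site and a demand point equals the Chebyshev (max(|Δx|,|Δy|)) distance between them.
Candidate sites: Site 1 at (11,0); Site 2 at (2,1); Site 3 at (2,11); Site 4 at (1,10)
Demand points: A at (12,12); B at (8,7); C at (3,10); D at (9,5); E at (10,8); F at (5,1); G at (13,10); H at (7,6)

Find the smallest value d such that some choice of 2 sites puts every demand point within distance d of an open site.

Open {Site 1, Site 3}.
  Farthest demand point is A at distance 10 (to Site 3); all others are ≤ 10.
With {Site 1, Site 2} the worst case is 11.
With {Site 1, Site 4} the worst case is 11.
No size-2 selection achieves below 10.

10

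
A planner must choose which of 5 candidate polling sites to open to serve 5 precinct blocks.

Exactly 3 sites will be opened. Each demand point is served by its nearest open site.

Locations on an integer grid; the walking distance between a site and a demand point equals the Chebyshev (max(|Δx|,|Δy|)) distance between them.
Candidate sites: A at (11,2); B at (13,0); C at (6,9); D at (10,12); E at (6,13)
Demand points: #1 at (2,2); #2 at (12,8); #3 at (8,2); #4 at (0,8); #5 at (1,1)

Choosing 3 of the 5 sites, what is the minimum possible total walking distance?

28

Open {A, C, D}.
  #1→C 7, #2→D 4, #3→A 3, #4→C 6, #5→C 8  ⇒ total 28.
Compare {A, B, C}: total 30.
Compare {A, C, E}: total 30.
No size-3 selection does better; minimum is 28.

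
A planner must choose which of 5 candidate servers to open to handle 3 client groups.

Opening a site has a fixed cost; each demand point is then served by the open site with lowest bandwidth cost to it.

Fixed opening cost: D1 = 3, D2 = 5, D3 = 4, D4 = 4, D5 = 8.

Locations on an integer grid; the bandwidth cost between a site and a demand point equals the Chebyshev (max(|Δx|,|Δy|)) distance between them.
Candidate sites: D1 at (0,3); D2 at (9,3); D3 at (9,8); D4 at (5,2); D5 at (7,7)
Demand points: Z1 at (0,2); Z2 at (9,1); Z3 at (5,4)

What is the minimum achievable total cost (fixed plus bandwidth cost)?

14

Open {D1, D4}: assign each demand point to its cheapest open site.
  Z1→D1 1, Z2→D4 4, Z3→D4 2
  bandwidth cost 7, fixed 7 → total 14.
Compare {D4}: bandwidth cost 11 + fixed 4 = 15.
Compare {D1, D2}: bandwidth cost 7 + fixed 8 = 15.
Compare {D1, D2, D4}: bandwidth cost 5 + fixed 12 = 17.
All other subsets cost ≥ 15. Minimum total cost: 14.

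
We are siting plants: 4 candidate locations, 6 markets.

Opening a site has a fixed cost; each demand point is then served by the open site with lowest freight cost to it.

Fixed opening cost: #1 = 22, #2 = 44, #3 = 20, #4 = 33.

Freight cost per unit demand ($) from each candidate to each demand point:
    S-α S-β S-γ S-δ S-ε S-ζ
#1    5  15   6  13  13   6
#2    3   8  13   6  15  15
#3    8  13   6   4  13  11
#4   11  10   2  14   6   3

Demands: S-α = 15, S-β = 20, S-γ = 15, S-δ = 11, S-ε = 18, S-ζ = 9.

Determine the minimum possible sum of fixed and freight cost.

511

Open {#2, #3, #4}: assign each demand point to its cheapest open site.
  S-α→#2 15×3=45, S-β→#2 20×8=160, S-γ→#4 15×2=30, S-δ→#3 11×4=44, S-ε→#4 18×6=108, S-ζ→#4 9×3=27
  freight cost 414, fixed 97 → total 511.
Compare {#2, #4}: freight cost 436 + fixed 77 = 513.
Compare {#1, #2, #3, #4}: freight cost 414 + fixed 119 = 533.
Compare {#1, #2, #4}: freight cost 436 + fixed 99 = 535.
All other subsets cost ≥ 513. Minimum total cost: 511.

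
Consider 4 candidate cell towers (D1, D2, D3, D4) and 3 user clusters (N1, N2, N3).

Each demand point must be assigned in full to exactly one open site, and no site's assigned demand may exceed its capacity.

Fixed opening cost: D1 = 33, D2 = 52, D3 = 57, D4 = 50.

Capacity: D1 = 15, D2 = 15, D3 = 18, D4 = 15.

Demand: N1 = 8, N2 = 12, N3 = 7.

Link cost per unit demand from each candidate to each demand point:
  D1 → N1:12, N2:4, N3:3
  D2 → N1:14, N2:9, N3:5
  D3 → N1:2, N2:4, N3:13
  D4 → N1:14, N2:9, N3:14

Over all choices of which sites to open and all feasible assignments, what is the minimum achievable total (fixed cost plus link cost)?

Open {D1, D2, D3}; cheapest assignment that respects the capacities:
  D1 (cap 15, load 12): N2 — cost 12×4 = 48
  D2 (cap 15, load 7): N3 — cost 7×5 = 35
  D3 (cap 18, load 8): N1 — cost 8×2 = 16
  Shipping 99, fixed 142 → total 241.
  Any other capacity-feasible assignment to {D1, D2, D3} ships for at least 99.
Compare {D1, D3}: its best feasible assignment gives total 245.
Compare {D1, D2}: its best feasible assignment gives total 280.
Every other set of open sites that can feasibly serve all demand totals ≥ 245 even under its best assignment. Minimum: 241.

241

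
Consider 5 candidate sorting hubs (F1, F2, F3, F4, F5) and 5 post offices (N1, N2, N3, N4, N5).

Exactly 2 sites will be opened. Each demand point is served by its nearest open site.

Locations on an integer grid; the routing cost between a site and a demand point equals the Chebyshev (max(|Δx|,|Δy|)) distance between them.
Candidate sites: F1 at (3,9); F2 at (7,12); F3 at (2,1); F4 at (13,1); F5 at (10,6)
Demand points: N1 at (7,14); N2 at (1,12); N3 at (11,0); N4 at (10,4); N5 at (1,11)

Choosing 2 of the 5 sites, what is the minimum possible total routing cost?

15

Open {F1, F4}.
  N1→F1 5, N2→F1 3, N3→F4 2, N4→F4 3, N5→F1 2  ⇒ total 15.
Compare {F1, F5}: total 18.
Compare {F2, F4}: total 19.
No size-2 selection does better; minimum is 15.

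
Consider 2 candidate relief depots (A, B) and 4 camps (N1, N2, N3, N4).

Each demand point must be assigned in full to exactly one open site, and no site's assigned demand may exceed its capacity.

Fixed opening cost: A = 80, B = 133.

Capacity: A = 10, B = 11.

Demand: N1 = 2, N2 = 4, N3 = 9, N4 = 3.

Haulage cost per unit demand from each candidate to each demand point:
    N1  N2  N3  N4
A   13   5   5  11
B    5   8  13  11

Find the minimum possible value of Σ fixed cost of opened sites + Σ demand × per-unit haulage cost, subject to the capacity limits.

333

Open {A, B}; cheapest assignment that respects the capacities:
  A (cap 10, load 9): N3 — cost 9×5 = 45
  B (cap 11, load 9): N1, N2, N4 — cost 2×5 + 4×8 + 3×11 = 75
  Shipping 120, fixed 213 → total 333.
  Any other capacity-feasible assignment to {A, B} ships for at least 120.
Total demand is 18 and no other set of sites has combined capacity ≥ 18, so {A, B} is the only feasible choice of open sites. Minimum: 333.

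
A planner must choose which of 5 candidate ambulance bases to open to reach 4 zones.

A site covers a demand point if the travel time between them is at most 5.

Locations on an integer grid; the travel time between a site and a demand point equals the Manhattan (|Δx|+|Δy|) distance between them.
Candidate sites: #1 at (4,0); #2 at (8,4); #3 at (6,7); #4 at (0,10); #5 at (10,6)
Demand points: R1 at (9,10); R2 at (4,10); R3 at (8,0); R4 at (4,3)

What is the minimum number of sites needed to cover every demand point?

3

Coverage sets (demand points within 5 of each site):
  #1: {R3, R4}
  #2: {R3, R4}
  #3: {R2}
  #4: {R2}
  #5: {R1}
No 2 sites suffice: every size-2 union leaves at least one demand point uncovered.
But {#1, #3, #5} covers everything, so the minimum is 3.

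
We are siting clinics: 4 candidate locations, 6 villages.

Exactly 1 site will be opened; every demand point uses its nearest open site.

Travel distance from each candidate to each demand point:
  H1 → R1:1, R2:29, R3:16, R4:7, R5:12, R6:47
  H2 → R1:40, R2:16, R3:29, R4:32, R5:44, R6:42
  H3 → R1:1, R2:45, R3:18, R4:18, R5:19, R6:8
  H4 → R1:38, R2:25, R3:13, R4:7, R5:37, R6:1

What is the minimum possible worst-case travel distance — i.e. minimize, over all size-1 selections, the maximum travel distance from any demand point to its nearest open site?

Open {H4}.
  Farthest demand point is R1 at travel distance 38 (to H4); all others are ≤ 38.
With {H2} the worst case is 44.
With {H3} the worst case is 45.
No size-1 selection achieves below 38.

38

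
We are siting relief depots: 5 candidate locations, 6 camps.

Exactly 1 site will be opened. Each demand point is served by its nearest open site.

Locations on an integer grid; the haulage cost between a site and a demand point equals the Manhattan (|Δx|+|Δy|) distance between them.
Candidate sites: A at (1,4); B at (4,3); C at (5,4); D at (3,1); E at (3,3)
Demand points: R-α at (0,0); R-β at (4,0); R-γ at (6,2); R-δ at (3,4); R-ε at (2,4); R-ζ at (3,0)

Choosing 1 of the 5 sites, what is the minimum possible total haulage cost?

Open {D}.
  R-α→D 4, R-β→D 2, R-γ→D 4, R-δ→D 3, R-ε→D 4, R-ζ→D 1  ⇒ total 18.
Compare {E}: total 20.
Compare {B}: total 22.
No size-1 selection does better; minimum is 18.

18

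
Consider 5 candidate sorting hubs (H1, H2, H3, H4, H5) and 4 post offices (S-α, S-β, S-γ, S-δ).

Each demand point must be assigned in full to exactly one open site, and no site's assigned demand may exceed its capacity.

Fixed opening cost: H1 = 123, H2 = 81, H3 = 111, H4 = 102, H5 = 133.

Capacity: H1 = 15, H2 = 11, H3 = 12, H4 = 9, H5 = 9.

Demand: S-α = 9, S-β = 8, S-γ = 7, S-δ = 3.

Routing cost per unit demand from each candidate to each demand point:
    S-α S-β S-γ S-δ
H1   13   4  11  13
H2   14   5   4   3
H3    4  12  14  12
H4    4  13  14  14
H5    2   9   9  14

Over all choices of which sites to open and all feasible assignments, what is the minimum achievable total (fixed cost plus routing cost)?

Open {H1, H2, H4}; cheapest assignment that respects the capacities:
  H1 (cap 15, load 8): S-β — cost 8×4 = 32
  H2 (cap 11, load 10): S-γ, S-δ — cost 7×4 + 3×3 = 37
  H4 (cap 9, load 9): S-α — cost 9×4 = 36
  Shipping 105, fixed 306 → total 411.
  Any other capacity-feasible assignment to {H1, H2, H4} ships for at least 105.
Compare {H1, H3}: its best feasible assignment gives total 415.
Compare {H1, H2, H3}: its best feasible assignment gives total 420.
Every other set of open sites that can feasibly serve all demand totals ≥ 415 even under its best assignment. Minimum: 411.

411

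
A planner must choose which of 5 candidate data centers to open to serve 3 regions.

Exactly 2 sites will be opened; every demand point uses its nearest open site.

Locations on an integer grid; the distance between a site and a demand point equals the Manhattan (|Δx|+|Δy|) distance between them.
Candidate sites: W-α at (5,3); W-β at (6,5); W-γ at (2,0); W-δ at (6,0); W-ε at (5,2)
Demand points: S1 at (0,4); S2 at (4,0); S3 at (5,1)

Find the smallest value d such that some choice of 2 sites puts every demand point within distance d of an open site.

6

Open {W-α, W-β}.
  Farthest demand point is S1 at distance 6 (to W-α); all others are ≤ 6.
With {W-α, W-γ} the worst case is 6.
With {W-α, W-δ} the worst case is 6.
No size-2 selection achieves below 6.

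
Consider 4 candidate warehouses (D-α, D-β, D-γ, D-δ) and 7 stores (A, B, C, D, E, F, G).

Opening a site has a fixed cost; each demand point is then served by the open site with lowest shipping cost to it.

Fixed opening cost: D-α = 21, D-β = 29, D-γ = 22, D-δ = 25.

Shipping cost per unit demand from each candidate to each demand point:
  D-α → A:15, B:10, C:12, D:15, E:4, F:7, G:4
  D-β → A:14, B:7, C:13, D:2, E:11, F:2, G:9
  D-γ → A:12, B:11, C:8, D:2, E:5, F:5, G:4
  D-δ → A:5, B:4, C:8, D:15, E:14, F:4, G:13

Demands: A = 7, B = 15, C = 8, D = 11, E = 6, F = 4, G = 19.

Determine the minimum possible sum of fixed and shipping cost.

350

Open {D-γ, D-δ}: assign each demand point to its cheapest open site.
  A→D-δ 7×5=35, B→D-δ 15×4=60, C→D-γ 8×8=64, D→D-γ 11×2=22, E→D-γ 6×5=30, F→D-δ 4×4=16, G→D-γ 19×4=76
  shipping cost 303, fixed 47 → total 350.
Compare {D-α, D-β, D-δ}: shipping cost 289 + fixed 75 = 364.
Compare {D-α, D-γ, D-δ}: shipping cost 297 + fixed 68 = 365.
Compare {D-β, D-γ, D-δ}: shipping cost 295 + fixed 76 = 371.
All other subsets cost ≥ 364. Minimum total cost: 350.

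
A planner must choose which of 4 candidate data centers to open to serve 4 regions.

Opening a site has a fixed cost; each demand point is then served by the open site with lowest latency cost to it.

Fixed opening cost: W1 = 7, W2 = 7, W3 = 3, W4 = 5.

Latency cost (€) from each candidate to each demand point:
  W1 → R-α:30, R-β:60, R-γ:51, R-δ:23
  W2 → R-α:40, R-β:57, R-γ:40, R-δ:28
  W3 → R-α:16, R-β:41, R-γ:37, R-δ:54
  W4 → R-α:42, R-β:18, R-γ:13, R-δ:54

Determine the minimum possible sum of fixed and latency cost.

Open {W1, W3, W4}: assign each demand point to its cheapest open site.
  R-α→W3 16, R-β→W4 18, R-γ→W4 13, R-δ→W1 23
  latency cost 70, fixed 15 → total 85.
Compare {W2, W3, W4}: latency cost 75 + fixed 15 = 90.
Compare {W1, W2, W3, W4}: latency cost 70 + fixed 22 = 92.
Compare {W1, W4}: latency cost 84 + fixed 12 = 96.
All other subsets cost ≥ 90. Minimum total cost: 85.

85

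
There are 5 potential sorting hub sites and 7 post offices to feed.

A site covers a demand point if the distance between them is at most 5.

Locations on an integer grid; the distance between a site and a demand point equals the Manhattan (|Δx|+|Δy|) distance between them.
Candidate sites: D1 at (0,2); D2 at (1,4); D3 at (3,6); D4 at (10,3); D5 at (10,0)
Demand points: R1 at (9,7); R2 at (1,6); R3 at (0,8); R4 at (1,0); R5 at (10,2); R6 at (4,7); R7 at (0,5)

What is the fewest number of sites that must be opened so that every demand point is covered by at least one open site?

Coverage sets (demand points within 5 of each site):
  D1: {R2, R4, R7}
  D2: {R2, R3, R4, R7}
  D3: {R2, R3, R6, R7}
  D4: {R1, R5}
  D5: {R5}
No 2 sites suffice: every size-2 union leaves at least one demand point uncovered.
But {D1, D3, D4} covers everything, so the minimum is 3.

3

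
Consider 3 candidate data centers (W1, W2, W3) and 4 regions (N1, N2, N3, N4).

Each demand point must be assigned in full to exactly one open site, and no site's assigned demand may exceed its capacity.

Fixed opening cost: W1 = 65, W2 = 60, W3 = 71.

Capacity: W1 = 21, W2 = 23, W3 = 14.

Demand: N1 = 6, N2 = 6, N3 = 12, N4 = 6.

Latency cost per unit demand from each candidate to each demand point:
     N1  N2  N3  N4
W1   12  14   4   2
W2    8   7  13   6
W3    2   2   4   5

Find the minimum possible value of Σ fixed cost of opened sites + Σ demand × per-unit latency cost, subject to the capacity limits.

Open {W1, W3}; cheapest assignment that respects the capacities:
  W1 (cap 21, load 18): N3, N4 — cost 12×4 + 6×2 = 60
  W3 (cap 14, load 12): N1, N2 — cost 6×2 + 6×2 = 24
  Shipping 84, fixed 136 → total 220.
  Any other capacity-feasible assignment to {W1, W3} ships for at least 84.
Compare {W1, W2}: its best feasible assignment gives total 275.
Compare {W1, W2, W3}: its best feasible assignment gives total 280.
Every other set of open sites that can feasibly serve all demand totals ≥ 275 even under its best assignment. Minimum: 220.

220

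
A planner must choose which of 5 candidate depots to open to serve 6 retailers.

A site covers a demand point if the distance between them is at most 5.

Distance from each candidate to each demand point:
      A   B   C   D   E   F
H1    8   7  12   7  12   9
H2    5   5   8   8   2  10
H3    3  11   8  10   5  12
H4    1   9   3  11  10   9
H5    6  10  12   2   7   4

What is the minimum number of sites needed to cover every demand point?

Coverage sets (demand points within 5 of each site):
  H1: {}
  H2: {A, B, E}
  H3: {A, E}
  H4: {A, C}
  H5: {D, F}
No 2 sites suffice: every size-2 union leaves at least one demand point uncovered.
But {H2, H4, H5} covers everything, so the minimum is 3.

3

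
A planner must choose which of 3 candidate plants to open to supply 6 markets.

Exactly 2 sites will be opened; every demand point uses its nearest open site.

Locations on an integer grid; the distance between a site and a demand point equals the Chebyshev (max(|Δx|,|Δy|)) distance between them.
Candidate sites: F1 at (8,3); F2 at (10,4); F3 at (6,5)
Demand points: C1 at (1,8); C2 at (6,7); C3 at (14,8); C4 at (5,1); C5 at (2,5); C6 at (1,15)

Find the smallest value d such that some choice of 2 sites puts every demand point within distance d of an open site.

10

Open {F1, F3}.
  Farthest demand point is C6 at distance 10 (to F3); all others are ≤ 10.
With {F2, F3} the worst case is 10.
With {F1, F2} the worst case is 11.
No size-2 selection achieves below 10.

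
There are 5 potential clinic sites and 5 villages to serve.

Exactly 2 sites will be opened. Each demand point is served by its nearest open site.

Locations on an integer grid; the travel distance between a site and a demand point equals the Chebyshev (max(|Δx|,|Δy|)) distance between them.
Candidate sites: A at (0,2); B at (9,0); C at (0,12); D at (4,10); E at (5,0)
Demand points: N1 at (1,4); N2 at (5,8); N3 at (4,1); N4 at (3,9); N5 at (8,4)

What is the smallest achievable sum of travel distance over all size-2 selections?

12

Open {D, E}.
  N1→E 4, N2→D 2, N3→E 1, N4→D 1, N5→E 4  ⇒ total 12.
Compare {A, D}: total 15.
Compare {C, E}: total 17.
No size-2 selection does better; minimum is 12.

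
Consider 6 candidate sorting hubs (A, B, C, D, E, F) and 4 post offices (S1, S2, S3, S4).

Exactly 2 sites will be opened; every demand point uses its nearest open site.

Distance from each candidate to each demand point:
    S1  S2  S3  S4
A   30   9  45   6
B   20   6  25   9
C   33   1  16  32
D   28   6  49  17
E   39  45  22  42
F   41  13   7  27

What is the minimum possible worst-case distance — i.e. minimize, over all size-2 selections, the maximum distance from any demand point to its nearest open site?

Open {B, C}.
  Farthest demand point is S1 at distance 20 (to B); all others are ≤ 20.
With {B, F} the worst case is 20.
With {B, E} the worst case is 22.
No size-2 selection achieves below 20.

20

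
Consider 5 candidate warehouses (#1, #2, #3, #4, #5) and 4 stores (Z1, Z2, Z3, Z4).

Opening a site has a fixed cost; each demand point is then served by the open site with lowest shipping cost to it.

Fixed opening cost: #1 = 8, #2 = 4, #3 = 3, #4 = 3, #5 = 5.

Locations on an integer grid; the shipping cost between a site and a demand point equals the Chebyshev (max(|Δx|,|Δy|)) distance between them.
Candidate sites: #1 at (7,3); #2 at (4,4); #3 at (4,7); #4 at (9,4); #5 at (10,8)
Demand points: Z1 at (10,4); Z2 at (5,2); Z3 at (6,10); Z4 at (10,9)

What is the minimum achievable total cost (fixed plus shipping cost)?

Open {#4, #5}: assign each demand point to its cheapest open site.
  Z1→#4 1, Z2→#4 4, Z3→#5 4, Z4→#5 1
  shipping cost 10, fixed 8 → total 18.
Compare {#4}: shipping cost 16 + fixed 3 = 19.
Compare {#3, #4}: shipping cost 13 + fixed 6 = 19.
Compare {#5}: shipping cost 15 + fixed 5 = 20.
All other subsets cost ≥ 19. Minimum total cost: 18.

18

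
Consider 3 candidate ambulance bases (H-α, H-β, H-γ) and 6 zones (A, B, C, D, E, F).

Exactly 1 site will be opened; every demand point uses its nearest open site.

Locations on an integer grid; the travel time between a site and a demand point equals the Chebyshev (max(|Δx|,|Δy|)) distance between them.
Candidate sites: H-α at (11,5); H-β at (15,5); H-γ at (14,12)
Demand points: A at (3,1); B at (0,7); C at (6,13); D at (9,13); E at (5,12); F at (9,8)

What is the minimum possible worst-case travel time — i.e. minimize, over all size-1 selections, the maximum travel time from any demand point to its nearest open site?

Open {H-α}.
  Farthest demand point is B at travel time 11 (to H-α); all others are ≤ 11.
With {H-γ} the worst case is 14.
With {H-β} the worst case is 15.
No size-1 selection achieves below 11.

11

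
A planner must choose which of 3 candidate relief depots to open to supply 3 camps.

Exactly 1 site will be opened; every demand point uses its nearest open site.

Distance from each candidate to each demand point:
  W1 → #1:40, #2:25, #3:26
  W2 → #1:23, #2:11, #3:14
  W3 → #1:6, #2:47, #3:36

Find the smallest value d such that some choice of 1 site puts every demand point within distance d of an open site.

23

Open {W2}.
  Farthest demand point is #1 at distance 23 (to W2); all others are ≤ 23.
With {W1} the worst case is 40.
With {W3} the worst case is 47.
No size-1 selection achieves below 23.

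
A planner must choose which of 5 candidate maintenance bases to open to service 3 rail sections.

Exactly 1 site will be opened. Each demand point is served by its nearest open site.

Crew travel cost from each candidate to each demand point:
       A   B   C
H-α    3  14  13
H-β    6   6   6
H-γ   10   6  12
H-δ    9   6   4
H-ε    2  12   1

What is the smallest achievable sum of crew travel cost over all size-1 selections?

15

Open {H-ε}.
  A→H-ε 2, B→H-ε 12, C→H-ε 1  ⇒ total 15.
Compare {H-β}: total 18.
Compare {H-δ}: total 19.
No size-1 selection does better; minimum is 15.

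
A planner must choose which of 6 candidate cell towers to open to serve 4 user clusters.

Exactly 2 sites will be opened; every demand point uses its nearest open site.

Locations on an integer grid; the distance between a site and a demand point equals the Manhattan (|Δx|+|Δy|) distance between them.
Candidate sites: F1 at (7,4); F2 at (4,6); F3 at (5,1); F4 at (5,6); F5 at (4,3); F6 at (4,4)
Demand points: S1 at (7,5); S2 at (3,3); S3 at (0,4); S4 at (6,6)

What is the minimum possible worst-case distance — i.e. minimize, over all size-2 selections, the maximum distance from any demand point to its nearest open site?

Open {F1, F6}.
  Farthest demand point is S3 at distance 4 (to F6); all others are ≤ 4.
With {F2, F6} the worst case is 4.
With {F3, F6} the worst case is 4.
No size-2 selection achieves below 4.

4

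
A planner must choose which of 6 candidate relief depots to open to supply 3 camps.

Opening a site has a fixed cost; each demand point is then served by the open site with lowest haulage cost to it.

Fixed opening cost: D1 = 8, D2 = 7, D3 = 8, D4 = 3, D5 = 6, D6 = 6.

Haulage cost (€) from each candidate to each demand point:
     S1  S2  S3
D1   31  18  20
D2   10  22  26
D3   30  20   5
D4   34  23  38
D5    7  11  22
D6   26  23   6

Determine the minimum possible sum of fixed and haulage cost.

36

Open {D5, D6}: assign each demand point to its cheapest open site.
  S1→D5 7, S2→D5 11, S3→D6 6
  haulage cost 24, fixed 12 → total 36.
Compare {D3, D5}: haulage cost 23 + fixed 14 = 37.
Compare {D4, D5, D6}: haulage cost 24 + fixed 15 = 39.
Compare {D3, D4, D5}: haulage cost 23 + fixed 17 = 40.
All other subsets cost ≥ 37. Minimum total cost: 36.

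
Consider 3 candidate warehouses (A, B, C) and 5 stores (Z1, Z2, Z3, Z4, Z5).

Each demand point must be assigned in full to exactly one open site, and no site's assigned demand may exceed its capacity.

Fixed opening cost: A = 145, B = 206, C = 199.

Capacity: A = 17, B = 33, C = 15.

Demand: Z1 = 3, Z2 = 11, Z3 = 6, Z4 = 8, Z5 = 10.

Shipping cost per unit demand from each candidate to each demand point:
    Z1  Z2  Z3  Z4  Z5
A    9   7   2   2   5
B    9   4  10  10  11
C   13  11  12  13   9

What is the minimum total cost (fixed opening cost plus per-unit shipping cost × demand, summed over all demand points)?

560

Open {A, B}; cheapest assignment that respects the capacities:
  A (cap 17, load 17): Z1, Z3, Z4 — cost 3×9 + 6×2 + 8×2 = 55
  B (cap 33, load 21): Z2, Z5 — cost 11×4 + 10×11 = 154
  Shipping 209, fixed 351 → total 560.
  Any other capacity-feasible assignment to {A, B} ships for at least 209.
Compare {B, C}: its best feasible assignment gives total 706.
Compare {A, B, C}: its best feasible assignment gives total 739.
Every other set of open sites that can feasibly serve all demand totals ≥ 706 even under its best assignment. Minimum: 560.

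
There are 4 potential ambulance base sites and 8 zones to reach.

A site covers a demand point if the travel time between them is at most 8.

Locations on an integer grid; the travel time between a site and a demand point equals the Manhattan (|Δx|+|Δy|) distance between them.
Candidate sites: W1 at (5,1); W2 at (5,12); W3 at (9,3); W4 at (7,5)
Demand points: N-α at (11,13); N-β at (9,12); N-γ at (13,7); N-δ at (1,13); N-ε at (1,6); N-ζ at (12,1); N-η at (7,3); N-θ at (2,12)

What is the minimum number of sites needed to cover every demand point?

Coverage sets (demand points within 8 of each site):
  W1: {N-ζ, N-η}
  W2: {N-α, N-β, N-δ, N-θ}
  W3: {N-γ, N-ζ, N-η}
  W4: {N-γ, N-ε, N-η}
No 2 sites suffice: every size-2 union leaves at least one demand point uncovered.
But {W1, W2, W4} covers everything, so the minimum is 3.

3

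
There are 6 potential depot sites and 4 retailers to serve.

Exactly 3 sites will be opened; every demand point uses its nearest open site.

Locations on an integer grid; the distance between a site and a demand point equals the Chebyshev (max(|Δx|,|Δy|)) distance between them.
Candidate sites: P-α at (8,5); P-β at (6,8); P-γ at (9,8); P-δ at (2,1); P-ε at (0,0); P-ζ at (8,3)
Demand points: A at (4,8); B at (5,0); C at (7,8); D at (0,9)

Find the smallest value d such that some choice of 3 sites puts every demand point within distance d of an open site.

6

Open {P-α, P-β, P-γ}.
  Farthest demand point is D at distance 6 (to P-β); all others are ≤ 6.
With {P-α, P-β, P-δ} the worst case is 6.
With {P-α, P-β, P-ε} the worst case is 6.
No size-3 selection achieves below 6.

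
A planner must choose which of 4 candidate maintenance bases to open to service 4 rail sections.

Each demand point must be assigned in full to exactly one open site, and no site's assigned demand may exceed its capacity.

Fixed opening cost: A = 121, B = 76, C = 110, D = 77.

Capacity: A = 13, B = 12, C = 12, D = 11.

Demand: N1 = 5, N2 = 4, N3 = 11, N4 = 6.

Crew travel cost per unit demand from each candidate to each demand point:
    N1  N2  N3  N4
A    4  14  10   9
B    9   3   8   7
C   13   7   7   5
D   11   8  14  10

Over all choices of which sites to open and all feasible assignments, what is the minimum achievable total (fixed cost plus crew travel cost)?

449

Open {B, C, D}; cheapest assignment that respects the capacities:
  B (cap 12, load 10): N2, N4 — cost 4×3 + 6×7 = 54
  C (cap 12, load 11): N3 — cost 11×7 = 77
  D (cap 11, load 5): N1 — cost 5×11 = 55
  Shipping 186, fixed 263 → total 449.
  Any other capacity-feasible assignment to {B, C, D} ships for at least 186.
Compare {A, B, C}: its best feasible assignment gives total 458.
Compare {A, B, D}: its best feasible assignment gives total 468.
Every other set of open sites that can feasibly serve all demand totals ≥ 458 even under its best assignment. Minimum: 449.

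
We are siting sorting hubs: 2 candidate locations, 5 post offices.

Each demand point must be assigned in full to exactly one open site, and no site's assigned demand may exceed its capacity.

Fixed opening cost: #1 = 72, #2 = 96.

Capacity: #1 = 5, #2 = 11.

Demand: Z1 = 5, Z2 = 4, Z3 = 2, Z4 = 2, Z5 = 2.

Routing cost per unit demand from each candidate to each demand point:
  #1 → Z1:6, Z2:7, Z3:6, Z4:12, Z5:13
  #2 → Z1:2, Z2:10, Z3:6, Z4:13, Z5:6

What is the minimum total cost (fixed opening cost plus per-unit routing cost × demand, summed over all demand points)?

256

Open {#1, #2}; cheapest assignment that respects the capacities:
  #1 (cap 5, load 4): Z2 — cost 4×7 = 28
  #2 (cap 11, load 11): Z1, Z3, Z4, Z5 — cost 5×2 + 2×6 + 2×13 + 2×6 = 60
  Shipping 88, fixed 168 → total 256.
  Any other capacity-feasible assignment to {#1, #2} ships for at least 88.
Total demand is 15 and no other set of sites has combined capacity ≥ 15, so {#1, #2} is the only feasible choice of open sites. Minimum: 256.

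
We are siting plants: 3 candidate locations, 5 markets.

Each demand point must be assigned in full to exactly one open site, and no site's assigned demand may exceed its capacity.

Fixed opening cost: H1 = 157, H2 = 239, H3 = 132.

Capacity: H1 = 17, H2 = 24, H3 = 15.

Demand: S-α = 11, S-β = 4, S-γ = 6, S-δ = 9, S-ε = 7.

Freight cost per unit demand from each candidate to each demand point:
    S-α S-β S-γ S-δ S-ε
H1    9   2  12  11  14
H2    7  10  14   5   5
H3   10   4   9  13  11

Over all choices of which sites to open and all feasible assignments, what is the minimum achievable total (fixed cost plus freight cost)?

Open {H2, H3}; cheapest assignment that respects the capacities:
  H2 (cap 24, load 22): S-γ, S-δ, S-ε — cost 6×14 + 9×5 + 7×5 = 164
  H3 (cap 15, load 15): S-α, S-β — cost 11×10 + 4×4 = 126
  Shipping 290, fixed 371 → total 661.
  Any other capacity-feasible assignment to {H2, H3} ships for at least 290.
Compare {H1, H2}: its best feasible assignment gives total 667.
Compare {H1, H2, H3}: its best feasible assignment gives total 769.
Every other set of open sites that can feasibly serve all demand totals ≥ 667 even under its best assignment. Minimum: 661.

661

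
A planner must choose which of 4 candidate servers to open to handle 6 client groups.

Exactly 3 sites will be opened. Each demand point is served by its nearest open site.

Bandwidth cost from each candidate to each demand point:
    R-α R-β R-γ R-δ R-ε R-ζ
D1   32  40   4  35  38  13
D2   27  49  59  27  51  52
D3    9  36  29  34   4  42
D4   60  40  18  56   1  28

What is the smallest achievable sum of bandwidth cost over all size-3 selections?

Open {D1, D2, D3}.
  R-α→D3 9, R-β→D3 36, R-γ→D1 4, R-δ→D2 27, R-ε→D3 4, R-ζ→D1 13  ⇒ total 93.
Compare {D1, D3, D4}: total 97.
Compare {D1, D2, D4}: total 112.
No size-3 selection does better; minimum is 93.

93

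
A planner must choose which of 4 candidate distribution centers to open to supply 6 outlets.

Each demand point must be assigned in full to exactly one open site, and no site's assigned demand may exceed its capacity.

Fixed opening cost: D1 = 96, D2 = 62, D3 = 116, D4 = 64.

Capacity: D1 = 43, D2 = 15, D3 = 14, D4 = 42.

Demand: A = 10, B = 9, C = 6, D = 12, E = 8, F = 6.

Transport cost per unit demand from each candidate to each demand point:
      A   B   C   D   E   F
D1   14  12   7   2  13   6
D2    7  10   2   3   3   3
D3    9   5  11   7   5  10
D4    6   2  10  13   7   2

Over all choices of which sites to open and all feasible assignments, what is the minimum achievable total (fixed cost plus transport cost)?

368

Open {D2, D4}; cheapest assignment that respects the capacities:
  D2 (cap 15, load 12): D — cost 12×3 = 36
  D4 (cap 42, load 39): A, B, C, E, F — cost 10×6 + 9×2 + 6×10 + 8×7 + 6×2 = 206
  Shipping 242, fixed 126 → total 368.
  Any other capacity-feasible assignment to {D2, D4} ships for at least 242.
Compare {D1, D4}: its best feasible assignment gives total 372.
Compare {D1, D2, D4}: its best feasible assignment gives total 372.
Every other set of open sites that can feasibly serve all demand totals ≥ 372 even under its best assignment. Minimum: 368.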